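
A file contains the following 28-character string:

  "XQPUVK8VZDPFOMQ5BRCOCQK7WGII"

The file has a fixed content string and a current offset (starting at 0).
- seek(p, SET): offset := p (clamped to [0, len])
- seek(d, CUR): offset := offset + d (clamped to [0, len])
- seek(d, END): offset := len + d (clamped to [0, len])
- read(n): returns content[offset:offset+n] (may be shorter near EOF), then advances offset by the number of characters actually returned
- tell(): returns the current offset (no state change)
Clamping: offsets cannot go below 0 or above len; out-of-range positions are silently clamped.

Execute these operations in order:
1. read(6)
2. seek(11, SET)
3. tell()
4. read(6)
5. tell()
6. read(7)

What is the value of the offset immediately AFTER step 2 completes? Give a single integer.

Answer: 11

Derivation:
After 1 (read(6)): returned 'XQPUVK', offset=6
After 2 (seek(11, SET)): offset=11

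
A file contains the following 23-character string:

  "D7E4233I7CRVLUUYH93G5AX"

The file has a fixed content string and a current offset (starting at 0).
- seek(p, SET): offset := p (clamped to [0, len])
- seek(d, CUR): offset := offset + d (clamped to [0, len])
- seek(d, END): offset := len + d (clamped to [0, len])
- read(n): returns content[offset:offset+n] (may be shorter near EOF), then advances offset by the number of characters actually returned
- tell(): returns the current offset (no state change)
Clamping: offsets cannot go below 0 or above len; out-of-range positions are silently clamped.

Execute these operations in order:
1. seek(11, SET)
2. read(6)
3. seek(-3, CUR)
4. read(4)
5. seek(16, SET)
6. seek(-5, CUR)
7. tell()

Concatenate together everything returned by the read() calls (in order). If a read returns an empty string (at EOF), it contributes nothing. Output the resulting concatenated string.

Answer: VLUUYHUYH9

Derivation:
After 1 (seek(11, SET)): offset=11
After 2 (read(6)): returned 'VLUUYH', offset=17
After 3 (seek(-3, CUR)): offset=14
After 4 (read(4)): returned 'UYH9', offset=18
After 5 (seek(16, SET)): offset=16
After 6 (seek(-5, CUR)): offset=11
After 7 (tell()): offset=11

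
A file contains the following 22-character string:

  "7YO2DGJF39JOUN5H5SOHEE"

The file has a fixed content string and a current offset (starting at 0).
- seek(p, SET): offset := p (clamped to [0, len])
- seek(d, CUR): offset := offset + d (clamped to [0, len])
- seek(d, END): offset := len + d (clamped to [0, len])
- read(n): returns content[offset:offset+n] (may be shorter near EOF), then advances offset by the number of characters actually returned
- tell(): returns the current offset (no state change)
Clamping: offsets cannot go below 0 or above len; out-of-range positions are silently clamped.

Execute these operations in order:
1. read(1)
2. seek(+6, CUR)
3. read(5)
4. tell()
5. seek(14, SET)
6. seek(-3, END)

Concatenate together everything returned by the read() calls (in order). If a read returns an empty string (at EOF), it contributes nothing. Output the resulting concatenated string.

After 1 (read(1)): returned '7', offset=1
After 2 (seek(+6, CUR)): offset=7
After 3 (read(5)): returned 'F39JO', offset=12
After 4 (tell()): offset=12
After 5 (seek(14, SET)): offset=14
After 6 (seek(-3, END)): offset=19

Answer: 7F39JO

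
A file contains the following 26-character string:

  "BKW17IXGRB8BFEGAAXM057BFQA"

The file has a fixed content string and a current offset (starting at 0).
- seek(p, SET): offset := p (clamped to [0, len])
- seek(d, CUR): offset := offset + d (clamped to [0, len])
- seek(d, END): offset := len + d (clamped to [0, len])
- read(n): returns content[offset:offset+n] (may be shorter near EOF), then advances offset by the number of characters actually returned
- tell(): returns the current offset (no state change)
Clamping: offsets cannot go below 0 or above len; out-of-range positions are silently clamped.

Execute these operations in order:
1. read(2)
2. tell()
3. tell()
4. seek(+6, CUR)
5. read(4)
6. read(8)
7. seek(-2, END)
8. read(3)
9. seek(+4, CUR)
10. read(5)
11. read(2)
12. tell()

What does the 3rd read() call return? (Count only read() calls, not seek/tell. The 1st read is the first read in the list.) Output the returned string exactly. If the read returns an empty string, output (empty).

After 1 (read(2)): returned 'BK', offset=2
After 2 (tell()): offset=2
After 3 (tell()): offset=2
After 4 (seek(+6, CUR)): offset=8
After 5 (read(4)): returned 'RB8B', offset=12
After 6 (read(8)): returned 'FEGAAXM0', offset=20
After 7 (seek(-2, END)): offset=24
After 8 (read(3)): returned 'QA', offset=26
After 9 (seek(+4, CUR)): offset=26
After 10 (read(5)): returned '', offset=26
After 11 (read(2)): returned '', offset=26
After 12 (tell()): offset=26

Answer: FEGAAXM0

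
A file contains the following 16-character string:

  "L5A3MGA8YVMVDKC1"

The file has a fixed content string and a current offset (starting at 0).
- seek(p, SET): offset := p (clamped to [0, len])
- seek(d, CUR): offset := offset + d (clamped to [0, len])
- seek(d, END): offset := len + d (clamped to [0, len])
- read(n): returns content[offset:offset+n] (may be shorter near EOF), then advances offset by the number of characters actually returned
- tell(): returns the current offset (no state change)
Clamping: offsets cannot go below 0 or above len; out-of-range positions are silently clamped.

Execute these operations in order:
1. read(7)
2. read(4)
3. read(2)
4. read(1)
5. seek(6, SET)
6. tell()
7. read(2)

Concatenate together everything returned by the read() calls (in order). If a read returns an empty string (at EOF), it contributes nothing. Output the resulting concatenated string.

After 1 (read(7)): returned 'L5A3MGA', offset=7
After 2 (read(4)): returned '8YVM', offset=11
After 3 (read(2)): returned 'VD', offset=13
After 4 (read(1)): returned 'K', offset=14
After 5 (seek(6, SET)): offset=6
After 6 (tell()): offset=6
After 7 (read(2)): returned 'A8', offset=8

Answer: L5A3MGA8YVMVDKA8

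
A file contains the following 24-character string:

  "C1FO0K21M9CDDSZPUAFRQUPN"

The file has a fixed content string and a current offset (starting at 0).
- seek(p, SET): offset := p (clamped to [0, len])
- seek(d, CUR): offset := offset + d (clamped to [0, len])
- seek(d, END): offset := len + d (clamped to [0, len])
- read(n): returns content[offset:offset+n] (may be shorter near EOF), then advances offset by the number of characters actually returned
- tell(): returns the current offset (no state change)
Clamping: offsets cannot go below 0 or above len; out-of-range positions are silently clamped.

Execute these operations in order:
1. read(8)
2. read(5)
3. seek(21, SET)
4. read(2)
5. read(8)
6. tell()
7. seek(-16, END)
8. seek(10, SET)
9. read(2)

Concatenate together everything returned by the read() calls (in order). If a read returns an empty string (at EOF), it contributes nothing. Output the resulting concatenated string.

Answer: C1FO0K21M9CDDUPNCD

Derivation:
After 1 (read(8)): returned 'C1FO0K21', offset=8
After 2 (read(5)): returned 'M9CDD', offset=13
After 3 (seek(21, SET)): offset=21
After 4 (read(2)): returned 'UP', offset=23
After 5 (read(8)): returned 'N', offset=24
After 6 (tell()): offset=24
After 7 (seek(-16, END)): offset=8
After 8 (seek(10, SET)): offset=10
After 9 (read(2)): returned 'CD', offset=12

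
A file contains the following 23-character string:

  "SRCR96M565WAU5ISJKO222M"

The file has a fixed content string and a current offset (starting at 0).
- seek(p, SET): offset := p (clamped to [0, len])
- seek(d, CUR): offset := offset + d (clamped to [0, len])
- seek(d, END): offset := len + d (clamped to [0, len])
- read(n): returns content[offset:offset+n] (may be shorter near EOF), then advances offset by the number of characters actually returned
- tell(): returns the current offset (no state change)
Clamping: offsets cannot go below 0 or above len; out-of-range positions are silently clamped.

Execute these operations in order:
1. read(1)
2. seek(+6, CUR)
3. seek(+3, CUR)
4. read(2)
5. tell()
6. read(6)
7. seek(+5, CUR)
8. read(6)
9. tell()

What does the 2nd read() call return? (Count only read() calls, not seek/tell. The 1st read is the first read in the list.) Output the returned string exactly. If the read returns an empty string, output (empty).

After 1 (read(1)): returned 'S', offset=1
After 2 (seek(+6, CUR)): offset=7
After 3 (seek(+3, CUR)): offset=10
After 4 (read(2)): returned 'WA', offset=12
After 5 (tell()): offset=12
After 6 (read(6)): returned 'U5ISJK', offset=18
After 7 (seek(+5, CUR)): offset=23
After 8 (read(6)): returned '', offset=23
After 9 (tell()): offset=23

Answer: WA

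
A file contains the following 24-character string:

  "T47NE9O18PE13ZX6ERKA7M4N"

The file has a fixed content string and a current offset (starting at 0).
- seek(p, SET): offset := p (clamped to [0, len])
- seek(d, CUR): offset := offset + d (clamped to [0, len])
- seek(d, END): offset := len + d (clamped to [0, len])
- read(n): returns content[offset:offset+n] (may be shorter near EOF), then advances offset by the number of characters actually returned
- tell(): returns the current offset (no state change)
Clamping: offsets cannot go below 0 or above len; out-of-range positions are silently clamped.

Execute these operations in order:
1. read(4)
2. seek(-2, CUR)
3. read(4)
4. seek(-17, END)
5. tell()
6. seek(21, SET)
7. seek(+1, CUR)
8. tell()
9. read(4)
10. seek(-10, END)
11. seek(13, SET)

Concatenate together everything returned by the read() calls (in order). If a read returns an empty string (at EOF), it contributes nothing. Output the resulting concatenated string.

Answer: T47N7NE94N

Derivation:
After 1 (read(4)): returned 'T47N', offset=4
After 2 (seek(-2, CUR)): offset=2
After 3 (read(4)): returned '7NE9', offset=6
After 4 (seek(-17, END)): offset=7
After 5 (tell()): offset=7
After 6 (seek(21, SET)): offset=21
After 7 (seek(+1, CUR)): offset=22
After 8 (tell()): offset=22
After 9 (read(4)): returned '4N', offset=24
After 10 (seek(-10, END)): offset=14
After 11 (seek(13, SET)): offset=13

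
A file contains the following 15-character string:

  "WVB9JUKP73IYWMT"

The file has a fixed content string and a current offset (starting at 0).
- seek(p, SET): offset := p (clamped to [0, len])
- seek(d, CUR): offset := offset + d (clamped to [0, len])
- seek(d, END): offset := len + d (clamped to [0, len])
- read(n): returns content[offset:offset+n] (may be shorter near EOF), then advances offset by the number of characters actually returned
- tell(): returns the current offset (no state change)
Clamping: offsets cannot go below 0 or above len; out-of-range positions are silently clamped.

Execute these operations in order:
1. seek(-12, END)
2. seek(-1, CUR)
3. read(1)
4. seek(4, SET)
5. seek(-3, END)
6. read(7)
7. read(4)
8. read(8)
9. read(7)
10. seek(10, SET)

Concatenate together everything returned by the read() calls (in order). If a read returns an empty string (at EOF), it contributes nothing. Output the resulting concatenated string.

After 1 (seek(-12, END)): offset=3
After 2 (seek(-1, CUR)): offset=2
After 3 (read(1)): returned 'B', offset=3
After 4 (seek(4, SET)): offset=4
After 5 (seek(-3, END)): offset=12
After 6 (read(7)): returned 'WMT', offset=15
After 7 (read(4)): returned '', offset=15
After 8 (read(8)): returned '', offset=15
After 9 (read(7)): returned '', offset=15
After 10 (seek(10, SET)): offset=10

Answer: BWMT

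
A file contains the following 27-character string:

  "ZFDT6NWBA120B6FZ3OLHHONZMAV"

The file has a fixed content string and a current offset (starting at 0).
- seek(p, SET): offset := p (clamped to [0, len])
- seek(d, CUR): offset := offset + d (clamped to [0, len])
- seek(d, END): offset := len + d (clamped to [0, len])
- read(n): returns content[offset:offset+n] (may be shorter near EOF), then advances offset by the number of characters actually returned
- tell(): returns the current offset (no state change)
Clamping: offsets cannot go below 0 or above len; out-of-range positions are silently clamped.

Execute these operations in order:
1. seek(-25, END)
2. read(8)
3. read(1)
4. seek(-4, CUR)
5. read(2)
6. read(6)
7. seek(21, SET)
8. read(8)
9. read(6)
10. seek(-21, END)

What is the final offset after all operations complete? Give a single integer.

Answer: 6

Derivation:
After 1 (seek(-25, END)): offset=2
After 2 (read(8)): returned 'DT6NWBA1', offset=10
After 3 (read(1)): returned '2', offset=11
After 4 (seek(-4, CUR)): offset=7
After 5 (read(2)): returned 'BA', offset=9
After 6 (read(6)): returned '120B6F', offset=15
After 7 (seek(21, SET)): offset=21
After 8 (read(8)): returned 'ONZMAV', offset=27
After 9 (read(6)): returned '', offset=27
After 10 (seek(-21, END)): offset=6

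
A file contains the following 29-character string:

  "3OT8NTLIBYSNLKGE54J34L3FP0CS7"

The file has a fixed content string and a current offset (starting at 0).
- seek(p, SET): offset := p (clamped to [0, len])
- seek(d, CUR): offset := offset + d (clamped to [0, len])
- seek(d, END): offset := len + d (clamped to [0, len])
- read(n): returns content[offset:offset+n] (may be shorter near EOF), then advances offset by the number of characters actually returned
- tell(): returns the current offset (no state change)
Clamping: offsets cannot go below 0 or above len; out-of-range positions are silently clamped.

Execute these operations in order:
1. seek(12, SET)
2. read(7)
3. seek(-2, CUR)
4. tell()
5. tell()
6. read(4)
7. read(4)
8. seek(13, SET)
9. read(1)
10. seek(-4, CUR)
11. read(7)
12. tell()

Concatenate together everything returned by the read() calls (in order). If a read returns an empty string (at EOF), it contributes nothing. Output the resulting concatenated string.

Answer: LKGE54J4J34L3FPKSNLKGE5

Derivation:
After 1 (seek(12, SET)): offset=12
After 2 (read(7)): returned 'LKGE54J', offset=19
After 3 (seek(-2, CUR)): offset=17
After 4 (tell()): offset=17
After 5 (tell()): offset=17
After 6 (read(4)): returned '4J34', offset=21
After 7 (read(4)): returned 'L3FP', offset=25
After 8 (seek(13, SET)): offset=13
After 9 (read(1)): returned 'K', offset=14
After 10 (seek(-4, CUR)): offset=10
After 11 (read(7)): returned 'SNLKGE5', offset=17
After 12 (tell()): offset=17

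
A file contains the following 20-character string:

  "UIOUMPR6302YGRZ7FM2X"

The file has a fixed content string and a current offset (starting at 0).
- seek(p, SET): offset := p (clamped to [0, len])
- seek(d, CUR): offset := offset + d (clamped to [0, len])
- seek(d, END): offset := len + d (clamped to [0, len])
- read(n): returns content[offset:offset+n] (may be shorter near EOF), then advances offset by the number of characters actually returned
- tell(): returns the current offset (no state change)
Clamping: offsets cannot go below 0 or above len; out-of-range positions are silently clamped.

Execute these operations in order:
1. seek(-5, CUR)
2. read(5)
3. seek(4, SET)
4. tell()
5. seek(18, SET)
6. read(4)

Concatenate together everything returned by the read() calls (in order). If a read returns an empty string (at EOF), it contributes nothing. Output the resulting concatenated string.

After 1 (seek(-5, CUR)): offset=0
After 2 (read(5)): returned 'UIOUM', offset=5
After 3 (seek(4, SET)): offset=4
After 4 (tell()): offset=4
After 5 (seek(18, SET)): offset=18
After 6 (read(4)): returned '2X', offset=20

Answer: UIOUM2X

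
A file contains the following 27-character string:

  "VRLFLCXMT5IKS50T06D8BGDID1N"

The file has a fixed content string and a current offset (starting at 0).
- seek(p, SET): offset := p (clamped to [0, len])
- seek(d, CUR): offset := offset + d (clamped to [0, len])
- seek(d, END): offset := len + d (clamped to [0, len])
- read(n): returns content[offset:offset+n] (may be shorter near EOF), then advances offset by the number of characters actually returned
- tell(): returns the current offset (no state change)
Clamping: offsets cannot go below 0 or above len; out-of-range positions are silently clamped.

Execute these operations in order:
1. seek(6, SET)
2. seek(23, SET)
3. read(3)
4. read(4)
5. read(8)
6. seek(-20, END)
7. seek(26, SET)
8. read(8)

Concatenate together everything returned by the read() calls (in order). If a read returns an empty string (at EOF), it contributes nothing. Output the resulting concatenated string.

After 1 (seek(6, SET)): offset=6
After 2 (seek(23, SET)): offset=23
After 3 (read(3)): returned 'ID1', offset=26
After 4 (read(4)): returned 'N', offset=27
After 5 (read(8)): returned '', offset=27
After 6 (seek(-20, END)): offset=7
After 7 (seek(26, SET)): offset=26
After 8 (read(8)): returned 'N', offset=27

Answer: ID1NN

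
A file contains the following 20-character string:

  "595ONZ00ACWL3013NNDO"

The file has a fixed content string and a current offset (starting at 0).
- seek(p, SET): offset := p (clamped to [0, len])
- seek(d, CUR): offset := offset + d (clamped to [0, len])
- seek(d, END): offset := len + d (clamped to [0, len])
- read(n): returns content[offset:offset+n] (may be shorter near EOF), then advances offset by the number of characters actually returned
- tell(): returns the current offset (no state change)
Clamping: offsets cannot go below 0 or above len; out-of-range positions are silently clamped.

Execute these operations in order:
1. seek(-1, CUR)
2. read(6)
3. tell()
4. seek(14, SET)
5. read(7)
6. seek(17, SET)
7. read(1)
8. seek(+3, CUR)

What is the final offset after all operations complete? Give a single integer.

Answer: 20

Derivation:
After 1 (seek(-1, CUR)): offset=0
After 2 (read(6)): returned '595ONZ', offset=6
After 3 (tell()): offset=6
After 4 (seek(14, SET)): offset=14
After 5 (read(7)): returned '13NNDO', offset=20
After 6 (seek(17, SET)): offset=17
After 7 (read(1)): returned 'N', offset=18
After 8 (seek(+3, CUR)): offset=20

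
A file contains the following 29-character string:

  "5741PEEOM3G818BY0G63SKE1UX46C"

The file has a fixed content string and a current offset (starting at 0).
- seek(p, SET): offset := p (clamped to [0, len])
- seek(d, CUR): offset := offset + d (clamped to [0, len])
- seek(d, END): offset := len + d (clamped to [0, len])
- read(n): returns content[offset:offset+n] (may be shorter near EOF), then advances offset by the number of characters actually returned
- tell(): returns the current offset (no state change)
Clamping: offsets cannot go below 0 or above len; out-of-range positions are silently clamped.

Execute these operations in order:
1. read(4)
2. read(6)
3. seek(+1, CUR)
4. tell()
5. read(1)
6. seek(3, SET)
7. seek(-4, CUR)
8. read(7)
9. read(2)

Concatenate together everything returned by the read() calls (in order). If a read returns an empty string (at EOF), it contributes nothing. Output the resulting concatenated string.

After 1 (read(4)): returned '5741', offset=4
After 2 (read(6)): returned 'PEEOM3', offset=10
After 3 (seek(+1, CUR)): offset=11
After 4 (tell()): offset=11
After 5 (read(1)): returned '8', offset=12
After 6 (seek(3, SET)): offset=3
After 7 (seek(-4, CUR)): offset=0
After 8 (read(7)): returned '5741PEE', offset=7
After 9 (read(2)): returned 'OM', offset=9

Answer: 5741PEEOM385741PEEOM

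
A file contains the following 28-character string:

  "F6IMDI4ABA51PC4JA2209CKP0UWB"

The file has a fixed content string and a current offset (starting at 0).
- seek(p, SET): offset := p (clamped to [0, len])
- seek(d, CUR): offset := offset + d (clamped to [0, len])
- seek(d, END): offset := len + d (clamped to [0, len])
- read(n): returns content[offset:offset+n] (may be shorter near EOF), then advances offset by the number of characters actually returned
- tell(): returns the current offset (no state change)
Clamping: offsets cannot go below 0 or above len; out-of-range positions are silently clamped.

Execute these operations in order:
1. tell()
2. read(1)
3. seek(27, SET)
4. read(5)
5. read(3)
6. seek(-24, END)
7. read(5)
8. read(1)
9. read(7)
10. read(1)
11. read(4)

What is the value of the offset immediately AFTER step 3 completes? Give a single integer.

Answer: 27

Derivation:
After 1 (tell()): offset=0
After 2 (read(1)): returned 'F', offset=1
After 3 (seek(27, SET)): offset=27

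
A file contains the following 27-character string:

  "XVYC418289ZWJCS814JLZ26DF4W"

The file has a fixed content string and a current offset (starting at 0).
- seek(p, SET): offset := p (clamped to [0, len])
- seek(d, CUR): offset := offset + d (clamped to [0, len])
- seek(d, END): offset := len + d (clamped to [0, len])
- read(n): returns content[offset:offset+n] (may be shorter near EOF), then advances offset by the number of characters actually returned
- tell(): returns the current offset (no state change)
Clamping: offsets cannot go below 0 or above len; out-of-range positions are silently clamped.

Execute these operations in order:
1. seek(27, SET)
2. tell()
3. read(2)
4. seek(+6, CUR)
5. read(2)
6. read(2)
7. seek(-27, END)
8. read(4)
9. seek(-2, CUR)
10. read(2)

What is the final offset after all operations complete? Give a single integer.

Answer: 4

Derivation:
After 1 (seek(27, SET)): offset=27
After 2 (tell()): offset=27
After 3 (read(2)): returned '', offset=27
After 4 (seek(+6, CUR)): offset=27
After 5 (read(2)): returned '', offset=27
After 6 (read(2)): returned '', offset=27
After 7 (seek(-27, END)): offset=0
After 8 (read(4)): returned 'XVYC', offset=4
After 9 (seek(-2, CUR)): offset=2
After 10 (read(2)): returned 'YC', offset=4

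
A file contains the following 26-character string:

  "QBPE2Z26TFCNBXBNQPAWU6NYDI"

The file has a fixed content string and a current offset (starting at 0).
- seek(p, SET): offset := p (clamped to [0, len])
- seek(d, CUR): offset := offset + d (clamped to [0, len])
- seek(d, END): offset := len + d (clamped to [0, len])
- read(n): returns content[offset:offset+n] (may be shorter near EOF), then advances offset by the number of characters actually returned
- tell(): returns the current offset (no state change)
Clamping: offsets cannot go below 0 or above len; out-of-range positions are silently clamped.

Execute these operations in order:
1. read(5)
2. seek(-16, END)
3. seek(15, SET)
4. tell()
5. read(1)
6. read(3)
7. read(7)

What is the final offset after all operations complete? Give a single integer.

After 1 (read(5)): returned 'QBPE2', offset=5
After 2 (seek(-16, END)): offset=10
After 3 (seek(15, SET)): offset=15
After 4 (tell()): offset=15
After 5 (read(1)): returned 'N', offset=16
After 6 (read(3)): returned 'QPA', offset=19
After 7 (read(7)): returned 'WU6NYDI', offset=26

Answer: 26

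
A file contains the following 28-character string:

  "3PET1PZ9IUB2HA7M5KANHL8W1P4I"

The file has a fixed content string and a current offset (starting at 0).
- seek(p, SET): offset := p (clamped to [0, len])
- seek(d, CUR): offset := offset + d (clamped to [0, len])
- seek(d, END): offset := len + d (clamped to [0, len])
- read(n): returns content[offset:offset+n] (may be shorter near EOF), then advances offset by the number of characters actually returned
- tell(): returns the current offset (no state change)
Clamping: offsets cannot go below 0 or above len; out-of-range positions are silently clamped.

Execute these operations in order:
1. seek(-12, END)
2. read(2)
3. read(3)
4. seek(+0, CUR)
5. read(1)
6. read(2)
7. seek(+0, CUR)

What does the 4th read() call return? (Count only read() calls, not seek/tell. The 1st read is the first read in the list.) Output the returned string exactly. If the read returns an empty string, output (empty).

After 1 (seek(-12, END)): offset=16
After 2 (read(2)): returned '5K', offset=18
After 3 (read(3)): returned 'ANH', offset=21
After 4 (seek(+0, CUR)): offset=21
After 5 (read(1)): returned 'L', offset=22
After 6 (read(2)): returned '8W', offset=24
After 7 (seek(+0, CUR)): offset=24

Answer: 8W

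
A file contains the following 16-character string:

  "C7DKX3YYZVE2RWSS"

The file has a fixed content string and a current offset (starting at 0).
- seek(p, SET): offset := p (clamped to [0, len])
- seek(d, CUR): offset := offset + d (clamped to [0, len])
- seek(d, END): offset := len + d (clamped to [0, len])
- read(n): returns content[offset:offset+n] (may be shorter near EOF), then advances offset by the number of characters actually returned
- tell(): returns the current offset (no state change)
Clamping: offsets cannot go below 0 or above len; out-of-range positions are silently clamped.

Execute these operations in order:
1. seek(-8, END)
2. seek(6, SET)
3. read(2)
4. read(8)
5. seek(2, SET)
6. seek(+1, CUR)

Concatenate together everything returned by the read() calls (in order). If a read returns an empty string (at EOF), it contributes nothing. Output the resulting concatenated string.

Answer: YYZVE2RWSS

Derivation:
After 1 (seek(-8, END)): offset=8
After 2 (seek(6, SET)): offset=6
After 3 (read(2)): returned 'YY', offset=8
After 4 (read(8)): returned 'ZVE2RWSS', offset=16
After 5 (seek(2, SET)): offset=2
After 6 (seek(+1, CUR)): offset=3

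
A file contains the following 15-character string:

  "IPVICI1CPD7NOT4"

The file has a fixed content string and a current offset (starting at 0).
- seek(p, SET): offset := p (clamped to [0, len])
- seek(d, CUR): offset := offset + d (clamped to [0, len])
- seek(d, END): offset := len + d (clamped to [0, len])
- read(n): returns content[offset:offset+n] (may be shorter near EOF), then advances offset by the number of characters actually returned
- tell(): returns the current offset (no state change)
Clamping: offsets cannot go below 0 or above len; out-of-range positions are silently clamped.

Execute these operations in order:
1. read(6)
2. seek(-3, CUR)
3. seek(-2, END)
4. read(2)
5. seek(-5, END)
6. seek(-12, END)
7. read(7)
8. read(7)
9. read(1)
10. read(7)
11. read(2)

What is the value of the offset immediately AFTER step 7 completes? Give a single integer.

Answer: 10

Derivation:
After 1 (read(6)): returned 'IPVICI', offset=6
After 2 (seek(-3, CUR)): offset=3
After 3 (seek(-2, END)): offset=13
After 4 (read(2)): returned 'T4', offset=15
After 5 (seek(-5, END)): offset=10
After 6 (seek(-12, END)): offset=3
After 7 (read(7)): returned 'ICI1CPD', offset=10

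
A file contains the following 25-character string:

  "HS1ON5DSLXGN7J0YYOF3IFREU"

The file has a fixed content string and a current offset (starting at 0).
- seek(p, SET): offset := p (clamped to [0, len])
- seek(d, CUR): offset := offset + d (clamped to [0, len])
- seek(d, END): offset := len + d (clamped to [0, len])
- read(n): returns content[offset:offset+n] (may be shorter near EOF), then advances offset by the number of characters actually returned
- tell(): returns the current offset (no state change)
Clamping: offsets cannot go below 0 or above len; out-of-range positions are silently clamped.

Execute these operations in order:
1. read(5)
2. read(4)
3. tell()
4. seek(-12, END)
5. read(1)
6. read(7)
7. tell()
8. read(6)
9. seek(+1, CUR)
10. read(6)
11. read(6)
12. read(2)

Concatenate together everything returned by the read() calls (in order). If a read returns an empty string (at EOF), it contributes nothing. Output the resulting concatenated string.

Answer: HS1ON5DSLJ0YYOF3IFREU

Derivation:
After 1 (read(5)): returned 'HS1ON', offset=5
After 2 (read(4)): returned '5DSL', offset=9
After 3 (tell()): offset=9
After 4 (seek(-12, END)): offset=13
After 5 (read(1)): returned 'J', offset=14
After 6 (read(7)): returned '0YYOF3I', offset=21
After 7 (tell()): offset=21
After 8 (read(6)): returned 'FREU', offset=25
After 9 (seek(+1, CUR)): offset=25
After 10 (read(6)): returned '', offset=25
After 11 (read(6)): returned '', offset=25
After 12 (read(2)): returned '', offset=25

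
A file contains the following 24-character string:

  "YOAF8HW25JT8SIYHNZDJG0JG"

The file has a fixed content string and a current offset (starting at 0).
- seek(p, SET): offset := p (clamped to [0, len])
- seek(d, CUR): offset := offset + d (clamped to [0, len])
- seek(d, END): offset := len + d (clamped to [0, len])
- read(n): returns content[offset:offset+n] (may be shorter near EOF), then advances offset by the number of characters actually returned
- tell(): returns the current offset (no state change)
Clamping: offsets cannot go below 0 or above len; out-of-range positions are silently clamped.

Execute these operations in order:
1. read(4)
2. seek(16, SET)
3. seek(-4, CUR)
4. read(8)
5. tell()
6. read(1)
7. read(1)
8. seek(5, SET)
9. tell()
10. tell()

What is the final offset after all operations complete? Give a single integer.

After 1 (read(4)): returned 'YOAF', offset=4
After 2 (seek(16, SET)): offset=16
After 3 (seek(-4, CUR)): offset=12
After 4 (read(8)): returned 'SIYHNZDJ', offset=20
After 5 (tell()): offset=20
After 6 (read(1)): returned 'G', offset=21
After 7 (read(1)): returned '0', offset=22
After 8 (seek(5, SET)): offset=5
After 9 (tell()): offset=5
After 10 (tell()): offset=5

Answer: 5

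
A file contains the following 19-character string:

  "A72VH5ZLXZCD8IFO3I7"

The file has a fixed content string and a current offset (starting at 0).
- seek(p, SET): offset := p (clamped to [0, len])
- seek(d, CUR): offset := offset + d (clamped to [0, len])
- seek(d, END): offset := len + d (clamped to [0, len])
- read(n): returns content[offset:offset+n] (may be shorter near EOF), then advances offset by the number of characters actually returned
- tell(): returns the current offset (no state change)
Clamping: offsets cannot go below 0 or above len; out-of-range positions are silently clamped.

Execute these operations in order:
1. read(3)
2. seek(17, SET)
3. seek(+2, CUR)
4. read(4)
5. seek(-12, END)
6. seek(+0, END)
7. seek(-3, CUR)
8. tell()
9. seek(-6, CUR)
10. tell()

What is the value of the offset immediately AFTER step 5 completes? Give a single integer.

After 1 (read(3)): returned 'A72', offset=3
After 2 (seek(17, SET)): offset=17
After 3 (seek(+2, CUR)): offset=19
After 4 (read(4)): returned '', offset=19
After 5 (seek(-12, END)): offset=7

Answer: 7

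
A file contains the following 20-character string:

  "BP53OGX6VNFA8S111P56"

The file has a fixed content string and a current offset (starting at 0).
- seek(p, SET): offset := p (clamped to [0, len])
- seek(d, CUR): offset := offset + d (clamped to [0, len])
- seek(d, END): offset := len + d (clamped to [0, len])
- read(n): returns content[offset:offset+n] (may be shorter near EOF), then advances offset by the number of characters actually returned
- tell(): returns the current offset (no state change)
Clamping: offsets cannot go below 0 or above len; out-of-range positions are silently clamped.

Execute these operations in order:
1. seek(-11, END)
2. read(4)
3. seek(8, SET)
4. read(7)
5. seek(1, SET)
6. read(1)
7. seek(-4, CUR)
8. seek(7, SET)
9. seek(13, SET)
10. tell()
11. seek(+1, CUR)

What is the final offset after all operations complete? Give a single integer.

After 1 (seek(-11, END)): offset=9
After 2 (read(4)): returned 'NFA8', offset=13
After 3 (seek(8, SET)): offset=8
After 4 (read(7)): returned 'VNFA8S1', offset=15
After 5 (seek(1, SET)): offset=1
After 6 (read(1)): returned 'P', offset=2
After 7 (seek(-4, CUR)): offset=0
After 8 (seek(7, SET)): offset=7
After 9 (seek(13, SET)): offset=13
After 10 (tell()): offset=13
After 11 (seek(+1, CUR)): offset=14

Answer: 14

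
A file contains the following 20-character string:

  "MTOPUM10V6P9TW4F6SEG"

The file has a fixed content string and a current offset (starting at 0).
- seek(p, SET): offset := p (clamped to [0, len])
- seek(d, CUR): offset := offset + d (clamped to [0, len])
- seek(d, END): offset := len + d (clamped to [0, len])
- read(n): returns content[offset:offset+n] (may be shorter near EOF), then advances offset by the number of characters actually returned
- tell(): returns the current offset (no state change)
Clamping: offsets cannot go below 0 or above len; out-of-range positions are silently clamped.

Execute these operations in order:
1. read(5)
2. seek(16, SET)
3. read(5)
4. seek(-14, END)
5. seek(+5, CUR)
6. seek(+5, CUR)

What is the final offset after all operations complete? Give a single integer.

After 1 (read(5)): returned 'MTOPU', offset=5
After 2 (seek(16, SET)): offset=16
After 3 (read(5)): returned '6SEG', offset=20
After 4 (seek(-14, END)): offset=6
After 5 (seek(+5, CUR)): offset=11
After 6 (seek(+5, CUR)): offset=16

Answer: 16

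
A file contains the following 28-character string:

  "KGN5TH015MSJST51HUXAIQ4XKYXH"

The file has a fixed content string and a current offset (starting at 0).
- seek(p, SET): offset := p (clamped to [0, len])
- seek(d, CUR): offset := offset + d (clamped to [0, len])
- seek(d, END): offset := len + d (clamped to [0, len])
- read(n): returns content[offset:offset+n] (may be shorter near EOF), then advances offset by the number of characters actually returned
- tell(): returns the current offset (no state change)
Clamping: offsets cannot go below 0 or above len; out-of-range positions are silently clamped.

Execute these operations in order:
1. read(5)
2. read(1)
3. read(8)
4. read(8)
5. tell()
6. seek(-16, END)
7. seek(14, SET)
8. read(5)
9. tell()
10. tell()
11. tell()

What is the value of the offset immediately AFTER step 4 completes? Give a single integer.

Answer: 22

Derivation:
After 1 (read(5)): returned 'KGN5T', offset=5
After 2 (read(1)): returned 'H', offset=6
After 3 (read(8)): returned '015MSJST', offset=14
After 4 (read(8)): returned '51HUXAIQ', offset=22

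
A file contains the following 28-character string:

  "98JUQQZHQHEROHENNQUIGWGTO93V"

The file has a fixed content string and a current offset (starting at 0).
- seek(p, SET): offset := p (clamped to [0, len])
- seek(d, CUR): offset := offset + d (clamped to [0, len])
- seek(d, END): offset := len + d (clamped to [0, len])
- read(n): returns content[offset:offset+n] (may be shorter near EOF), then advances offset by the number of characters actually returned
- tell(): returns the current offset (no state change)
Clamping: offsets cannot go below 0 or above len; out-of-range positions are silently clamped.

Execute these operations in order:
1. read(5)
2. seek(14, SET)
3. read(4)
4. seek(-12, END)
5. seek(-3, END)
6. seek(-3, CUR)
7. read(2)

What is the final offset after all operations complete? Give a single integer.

Answer: 24

Derivation:
After 1 (read(5)): returned '98JUQ', offset=5
After 2 (seek(14, SET)): offset=14
After 3 (read(4)): returned 'ENNQ', offset=18
After 4 (seek(-12, END)): offset=16
After 5 (seek(-3, END)): offset=25
After 6 (seek(-3, CUR)): offset=22
After 7 (read(2)): returned 'GT', offset=24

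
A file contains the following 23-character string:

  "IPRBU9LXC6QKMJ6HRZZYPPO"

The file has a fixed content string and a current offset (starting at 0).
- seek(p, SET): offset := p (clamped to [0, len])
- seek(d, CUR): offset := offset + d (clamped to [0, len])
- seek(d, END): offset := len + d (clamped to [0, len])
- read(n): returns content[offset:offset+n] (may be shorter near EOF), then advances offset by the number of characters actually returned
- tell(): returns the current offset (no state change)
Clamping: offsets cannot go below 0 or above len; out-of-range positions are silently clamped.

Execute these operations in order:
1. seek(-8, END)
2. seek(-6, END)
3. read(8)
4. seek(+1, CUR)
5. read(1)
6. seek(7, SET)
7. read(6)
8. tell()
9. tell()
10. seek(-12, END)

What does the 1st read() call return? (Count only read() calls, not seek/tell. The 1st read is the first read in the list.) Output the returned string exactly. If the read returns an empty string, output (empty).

After 1 (seek(-8, END)): offset=15
After 2 (seek(-6, END)): offset=17
After 3 (read(8)): returned 'ZZYPPO', offset=23
After 4 (seek(+1, CUR)): offset=23
After 5 (read(1)): returned '', offset=23
After 6 (seek(7, SET)): offset=7
After 7 (read(6)): returned 'XC6QKM', offset=13
After 8 (tell()): offset=13
After 9 (tell()): offset=13
After 10 (seek(-12, END)): offset=11

Answer: ZZYPPO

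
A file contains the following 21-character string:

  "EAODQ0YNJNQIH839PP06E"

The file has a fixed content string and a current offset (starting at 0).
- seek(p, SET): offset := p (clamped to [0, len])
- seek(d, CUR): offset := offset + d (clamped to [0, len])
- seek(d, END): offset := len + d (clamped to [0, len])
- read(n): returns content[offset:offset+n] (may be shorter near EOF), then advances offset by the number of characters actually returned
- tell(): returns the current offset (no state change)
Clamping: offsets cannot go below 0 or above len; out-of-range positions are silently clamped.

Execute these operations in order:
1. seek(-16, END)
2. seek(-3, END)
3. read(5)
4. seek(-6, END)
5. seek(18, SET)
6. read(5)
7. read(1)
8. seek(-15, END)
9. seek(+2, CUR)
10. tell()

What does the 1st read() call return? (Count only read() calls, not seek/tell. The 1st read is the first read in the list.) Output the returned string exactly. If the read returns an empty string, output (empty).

After 1 (seek(-16, END)): offset=5
After 2 (seek(-3, END)): offset=18
After 3 (read(5)): returned '06E', offset=21
After 4 (seek(-6, END)): offset=15
After 5 (seek(18, SET)): offset=18
After 6 (read(5)): returned '06E', offset=21
After 7 (read(1)): returned '', offset=21
After 8 (seek(-15, END)): offset=6
After 9 (seek(+2, CUR)): offset=8
After 10 (tell()): offset=8

Answer: 06E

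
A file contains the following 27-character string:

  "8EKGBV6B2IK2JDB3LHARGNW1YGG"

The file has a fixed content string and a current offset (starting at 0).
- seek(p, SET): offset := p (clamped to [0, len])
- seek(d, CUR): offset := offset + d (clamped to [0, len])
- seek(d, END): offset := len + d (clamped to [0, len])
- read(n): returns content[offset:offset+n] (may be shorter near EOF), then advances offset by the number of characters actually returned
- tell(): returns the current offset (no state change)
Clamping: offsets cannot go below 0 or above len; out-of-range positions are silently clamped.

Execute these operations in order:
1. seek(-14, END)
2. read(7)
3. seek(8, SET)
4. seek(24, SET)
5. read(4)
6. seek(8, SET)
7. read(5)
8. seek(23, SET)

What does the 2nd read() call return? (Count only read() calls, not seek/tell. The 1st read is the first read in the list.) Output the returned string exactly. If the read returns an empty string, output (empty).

After 1 (seek(-14, END)): offset=13
After 2 (read(7)): returned 'DB3LHAR', offset=20
After 3 (seek(8, SET)): offset=8
After 4 (seek(24, SET)): offset=24
After 5 (read(4)): returned 'YGG', offset=27
After 6 (seek(8, SET)): offset=8
After 7 (read(5)): returned '2IK2J', offset=13
After 8 (seek(23, SET)): offset=23

Answer: YGG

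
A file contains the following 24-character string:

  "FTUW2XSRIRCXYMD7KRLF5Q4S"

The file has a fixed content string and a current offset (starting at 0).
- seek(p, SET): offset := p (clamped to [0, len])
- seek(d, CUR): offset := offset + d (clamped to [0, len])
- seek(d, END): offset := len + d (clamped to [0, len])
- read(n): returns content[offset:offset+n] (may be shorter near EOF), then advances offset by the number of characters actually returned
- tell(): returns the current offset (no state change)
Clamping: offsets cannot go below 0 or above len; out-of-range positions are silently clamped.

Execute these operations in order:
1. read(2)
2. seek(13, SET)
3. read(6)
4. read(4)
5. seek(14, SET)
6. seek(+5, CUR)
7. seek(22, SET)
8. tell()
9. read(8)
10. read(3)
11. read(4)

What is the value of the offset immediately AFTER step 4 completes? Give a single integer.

After 1 (read(2)): returned 'FT', offset=2
After 2 (seek(13, SET)): offset=13
After 3 (read(6)): returned 'MD7KRL', offset=19
After 4 (read(4)): returned 'F5Q4', offset=23

Answer: 23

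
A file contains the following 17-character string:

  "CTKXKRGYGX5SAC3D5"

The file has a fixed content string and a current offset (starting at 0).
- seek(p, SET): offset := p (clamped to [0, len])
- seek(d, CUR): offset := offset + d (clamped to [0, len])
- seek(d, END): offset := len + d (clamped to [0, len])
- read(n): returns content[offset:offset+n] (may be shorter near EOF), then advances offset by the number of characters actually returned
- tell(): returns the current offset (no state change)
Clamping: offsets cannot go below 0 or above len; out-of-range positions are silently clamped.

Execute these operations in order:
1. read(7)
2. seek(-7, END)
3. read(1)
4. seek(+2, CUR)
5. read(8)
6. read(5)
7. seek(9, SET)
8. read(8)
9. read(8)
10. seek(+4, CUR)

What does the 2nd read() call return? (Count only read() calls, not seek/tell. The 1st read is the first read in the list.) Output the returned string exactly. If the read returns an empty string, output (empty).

Answer: 5

Derivation:
After 1 (read(7)): returned 'CTKXKRG', offset=7
After 2 (seek(-7, END)): offset=10
After 3 (read(1)): returned '5', offset=11
After 4 (seek(+2, CUR)): offset=13
After 5 (read(8)): returned 'C3D5', offset=17
After 6 (read(5)): returned '', offset=17
After 7 (seek(9, SET)): offset=9
After 8 (read(8)): returned 'X5SAC3D5', offset=17
After 9 (read(8)): returned '', offset=17
After 10 (seek(+4, CUR)): offset=17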